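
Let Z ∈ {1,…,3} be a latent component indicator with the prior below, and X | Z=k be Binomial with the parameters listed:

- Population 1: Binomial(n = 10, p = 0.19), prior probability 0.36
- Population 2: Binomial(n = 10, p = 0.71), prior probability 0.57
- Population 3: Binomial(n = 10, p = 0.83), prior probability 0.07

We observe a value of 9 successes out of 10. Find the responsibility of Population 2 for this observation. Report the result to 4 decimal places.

Posterior ∝ prior × likelihood, so P(k | x) ∝ w_k f_k(x); normalise over all components.
Component likelihoods at x = 9 successes out of 10:
  f_1 = 2.61377e-06
  f_2 = 0.132961
  f_3 = 0.317798
Prior × likelihood for each component:
  w_1·f_1 = 0.36 × 2.61377e-06 = 9.40957e-07
  w_2·f_2 = 0.57 × 0.132961 = 0.0757876
  w_3·f_3 = 0.07 × 0.317798 = 0.0222459
Sum: 9.40957e-07 + 0.0757876 + 0.0222459 = 0.0980344
Responsibility of Population 2: 0.0757876 / 0.0980344 ≈ 0.7731

0.7731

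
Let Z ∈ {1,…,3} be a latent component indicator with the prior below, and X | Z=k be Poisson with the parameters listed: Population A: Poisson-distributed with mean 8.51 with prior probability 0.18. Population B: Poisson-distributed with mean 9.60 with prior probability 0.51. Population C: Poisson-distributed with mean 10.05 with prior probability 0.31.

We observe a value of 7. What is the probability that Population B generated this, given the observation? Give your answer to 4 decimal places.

0.5036

Apply Bayes' rule: the posterior for each component is proportional to its prior times its likelihood at x.
Poisson probabilities:
  f_A = 0.12919
  f_B = 0.100981
  f_C = 0.0887304
Prior × likelihood for each component:
  w_A·f_A = 0.18 × 0.12919 = 0.0232543
  w_B·f_B = 0.51 × 0.100981 = 0.0515005
  w_C·f_C = 0.31 × 0.0887304 = 0.0275064
Marginal: 0.0232543 + 0.0515005 + 0.0275064 = 0.102261
Responsibility of Population B: 0.0515005 / 0.102261 ≈ 0.5036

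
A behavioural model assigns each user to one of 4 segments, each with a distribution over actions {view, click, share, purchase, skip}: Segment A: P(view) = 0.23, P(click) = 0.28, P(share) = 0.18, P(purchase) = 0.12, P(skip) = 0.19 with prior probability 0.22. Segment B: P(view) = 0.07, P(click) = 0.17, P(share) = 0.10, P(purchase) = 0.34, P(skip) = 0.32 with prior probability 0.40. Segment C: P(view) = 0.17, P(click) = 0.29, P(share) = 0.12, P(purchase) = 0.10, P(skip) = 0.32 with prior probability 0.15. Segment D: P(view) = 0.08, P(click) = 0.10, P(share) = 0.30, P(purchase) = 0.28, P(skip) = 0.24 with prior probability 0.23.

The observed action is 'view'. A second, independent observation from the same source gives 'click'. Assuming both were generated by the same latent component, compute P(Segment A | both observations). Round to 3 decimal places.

By Bayes' theorem, P(k | x) = π_k f_k(x) / Σ_j π_j f_j(x).
Since both observations come from the same component, the likelihood for component k is f_k(x₁)·f_k(x₂).
  p_A = [P(view | comp) = 0.23] × [0.28] = 0.0644
  p_B = [P(view | comp) = 0.07] × [0.17] = 0.0119
  p_C = [P(view | comp) = 0.17] × [0.29] = 0.0493
  p_D = [P(view | comp) = 0.08] × [0.1] = 0.008
Unnormalised posteriors:
  π_A·p_A = 0.22 × 0.0644 = 0.014168
  π_B·p_B = 0.40 × 0.0119 = 0.00476
  π_C·p_C = 0.15 × 0.0493 = 0.007395
  π_D·p_D = 0.23 × 0.008 = 0.00184
Sum: 0.014168 + 0.00476 + 0.007395 + 0.00184 = 0.028163
P(Segment A | x) = 0.014168 / 0.028163 ≈ 0.503

0.503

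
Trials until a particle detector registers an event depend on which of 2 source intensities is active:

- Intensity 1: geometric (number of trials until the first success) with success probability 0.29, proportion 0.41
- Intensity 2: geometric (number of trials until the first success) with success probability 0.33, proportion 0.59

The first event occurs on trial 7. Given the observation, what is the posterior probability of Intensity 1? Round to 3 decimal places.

Apply Bayes' rule: the posterior for each component is proportional to its prior times its likelihood at x.
Geometric probabilities:
  L_1 = 0.29·(1−0.29)^6 = 0.29·0.1281 = 0.0371491
  L_2 = 0.33·(1−0.33)^6 = 0.33·0.0904584 = 0.0298513
Prior × likelihood for each component:
  π_1·L_1 = 0.41 × 0.0371491 = 0.0152311
  π_2·L_2 = 0.59 × 0.0298513 = 0.0176122
Sum: 0.0152311 + 0.0176122 = 0.0328434
So the posterior for Intensity 1 is 0.0152311 / 0.0328434 ≈ 0.464.

0.464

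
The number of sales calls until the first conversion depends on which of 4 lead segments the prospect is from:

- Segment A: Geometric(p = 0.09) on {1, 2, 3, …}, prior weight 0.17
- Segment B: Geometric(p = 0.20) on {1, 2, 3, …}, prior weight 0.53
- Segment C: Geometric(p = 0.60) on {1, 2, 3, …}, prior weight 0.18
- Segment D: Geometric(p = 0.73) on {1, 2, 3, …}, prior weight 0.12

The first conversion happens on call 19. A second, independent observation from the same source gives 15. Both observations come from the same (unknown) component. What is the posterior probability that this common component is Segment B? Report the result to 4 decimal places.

0.1996

Posterior ∝ prior × likelihood, so P(k | x) ∝ π_k f_k(x); normalise over all components.
Since both observations come from the same component, the likelihood for component k is f_k(x₁)·f_k(x₂).
  L_A = [0.09·(1−0.09)^18 = 0.09·0.183124 = 0.0164812] × [0.0240338] = 0.000396104
  L_B = [0.20·(1−0.20)^18 = 0.20·0.0180144 = 0.00360288] × [0.00879609] = 3.16913e-05
  L_C = [0.60·(1−0.60)^18 = 0.60·6.87195e-08 = 4.12317e-08] × [1.61061e-06] = 6.64083e-14
  L_D = [0.73·(1−0.73)^18 = 0.73·5.81497e-11 = 4.24493e-11] × [7.98759e-09] = 3.39068e-19
Prior × likelihood for each component:
  π_A·L_A = 0.17 × 0.000396104 = 6.73377e-05
  π_B·L_B = 0.53 × 3.16913e-05 = 1.67964e-05
  π_C·L_C = 0.18 × 6.64083e-14 = 1.19535e-14
  π_D·L_D = 0.12 × 3.39068e-19 = 4.06881e-20
Normaliser: 6.73377e-05 + 1.67964e-05 + 1.19535e-14 + 4.06881e-20 = 8.41341e-05
P(Segment B | x₁, x₂) = 1.67964e-05 / 8.41341e-05 ≈ 0.1996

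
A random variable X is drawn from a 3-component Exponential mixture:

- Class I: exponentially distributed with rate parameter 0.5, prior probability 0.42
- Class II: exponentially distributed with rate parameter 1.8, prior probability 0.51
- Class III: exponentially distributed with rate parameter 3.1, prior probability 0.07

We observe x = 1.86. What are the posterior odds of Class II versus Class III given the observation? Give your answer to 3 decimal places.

47.480

The posterior odds equal the prior odds times the likelihood ratio: (π_i/π_j)·(f_i(x)/f_j(x)).
Component likelihoods at x = 1.86:
  p_I = 0.5·e^(−0.5·1.86) = 0.5·e^(−0.9300) = 0.197277
  p_II = 1.8·e^(−1.8·1.86) = 1.8·e^(−3.3480) = 0.0632783
  p_III = 3.1·e^(−3.1·1.86) = 3.1·e^(−5.7660) = 0.00971001
Posterior odds = (π_II·p_II) / (π_III·p_III) = (0.51·0.0632783) / (0.07·0.00971001) = 0.0322719 / 0.000679701 ≈ 47.480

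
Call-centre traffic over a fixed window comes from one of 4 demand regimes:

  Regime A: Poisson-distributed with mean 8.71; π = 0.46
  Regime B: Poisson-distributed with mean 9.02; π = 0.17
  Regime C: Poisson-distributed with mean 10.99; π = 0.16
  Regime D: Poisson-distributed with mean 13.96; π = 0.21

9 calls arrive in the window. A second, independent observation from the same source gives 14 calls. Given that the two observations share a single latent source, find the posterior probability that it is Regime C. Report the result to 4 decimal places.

0.2677

Apply Bayes' rule: the posterior for each component is proportional to its prior times its likelihood at x.
Since both observations come from the same component, the likelihood for component k is f_k(x₁)·f_k(x₂).
  p_A = [e^(−8.71)·8.71^9/9! = 0.131128] × [0.0273616] = 0.00358787
  p_B = [e^(−9.02)·9.02^9/9! = 0.131753] × [0.0327451] = 0.00431426
  p_C = [e^(−10.99)·10.99^9/9! = 0.108723] × [0.0725543] = 0.00788829
  p_D = [e^(−13.96)·13.96^9/9! = 0.0480236] × [0.105983] = 0.00508969
Prior × likelihood for each component:
  π_A·p_A = 0.46 × 0.00358787 = 0.00165042
  π_B·p_B = 0.17 × 0.00431426 = 0.000733425
  π_C·p_C = 0.16 × 0.00788829 = 0.00126213
  π_D·p_D = 0.21 × 0.00508969 = 0.00106883
Normaliser: 0.00165042 + 0.000733425 + 0.00126213 + 0.00106883 = 0.0047148
P(Regime C | x₁, x₂) ≈ 0.2677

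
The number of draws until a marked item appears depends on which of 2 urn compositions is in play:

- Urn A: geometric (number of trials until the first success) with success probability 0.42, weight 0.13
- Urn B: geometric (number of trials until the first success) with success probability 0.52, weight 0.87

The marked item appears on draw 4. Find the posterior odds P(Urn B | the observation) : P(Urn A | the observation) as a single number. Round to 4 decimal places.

4.6964

Since P(k|x) ∝ P(Z=k) f_k(x), the posterior odds are P(Z=i) f_i(x) / (P(Z=j) f_j(x)).
Evaluate each component's likelihood at the observed value:
  L_A = 0.42·(1−0.42)^3 = 0.42·0.195112 = 0.081947
  L_B = 0.52·(1−0.52)^3 = 0.52·0.110592 = 0.0575078
Odds = (0.87/0.13) × (0.0575078/0.081947) = 6.69231 × 0.701768 ≈ 4.6964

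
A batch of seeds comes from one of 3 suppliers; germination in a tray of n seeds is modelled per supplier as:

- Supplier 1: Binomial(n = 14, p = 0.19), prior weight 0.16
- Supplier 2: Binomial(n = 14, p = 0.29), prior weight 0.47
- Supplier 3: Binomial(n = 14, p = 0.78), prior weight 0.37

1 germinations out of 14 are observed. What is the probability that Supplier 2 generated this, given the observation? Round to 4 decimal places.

Apply Bayes' rule: the posterior for each component is proportional to its prior times its likelihood at x.
Evaluate each component's likelihood at the observed value:
  L_1 = C(14,1)·0.19^1·0.81^13 = 14·0.19·0.0646108 = 0.171865
  L_2 = C(14,1)·0.29^1·0.71^13 = 14·0.29·0.0116509 = 0.0473026
  L_3 = C(14,1)·0.78^1·0.22^13 = 14·0.78·2.8281e-09 = 3.08829e-08
Weight by the priors:
  w_1·L_1 = 0.16 × 0.171865 = 0.0274984
  w_2·L_2 = 0.47 × 0.0473026 = 0.0222322
  w_3·L_3 = 0.37 × 3.08829e-08 = 1.14267e-08
Evidence: 0.0274984 + 0.0222322 + 1.14267e-08 = 0.0497306
Responsibility of Supplier 2: 0.0222322 / 0.0497306 ≈ 0.4471

0.4471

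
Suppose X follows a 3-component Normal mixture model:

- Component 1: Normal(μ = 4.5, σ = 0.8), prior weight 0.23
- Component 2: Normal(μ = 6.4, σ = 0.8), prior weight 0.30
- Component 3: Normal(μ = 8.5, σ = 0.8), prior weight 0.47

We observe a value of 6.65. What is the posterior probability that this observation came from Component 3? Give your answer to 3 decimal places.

0.100

The responsibility of component k is P(Z=k) f_k(x) divided by Σ_j P(Z=j) f_j(x).
Normal densities:
  L_1 = 0.0134723
  L_2 = 0.474913
  L_3 = 0.0344026
Unnormalised posteriors:
  P(Z=1)·L_1 = 0.23 × 0.0134723 = 0.00309862
  P(Z=2)·L_2 = 0.30 × 0.474913 = 0.142474
  P(Z=3)·L_3 = 0.47 × 0.0344026 = 0.0161692
Normaliser: 0.00309862 + 0.142474 + 0.0161692 = 0.161742
So the posterior for Component 3 is 0.0161692 / 0.161742 ≈ 0.100.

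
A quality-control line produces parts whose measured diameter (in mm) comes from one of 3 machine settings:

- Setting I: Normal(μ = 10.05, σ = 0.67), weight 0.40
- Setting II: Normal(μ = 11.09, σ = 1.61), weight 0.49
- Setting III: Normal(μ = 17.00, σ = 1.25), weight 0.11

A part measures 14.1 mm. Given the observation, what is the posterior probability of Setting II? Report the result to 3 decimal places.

0.899

The responsibility of component k is π_k f_k(x) divided by Σ_j π_j f_j(x).
Component likelihoods at x = 14.1 mm:
  p_I = (1/(0.67·√(2π)))·exp(−(14.1−10.05)²/(2·0.67²)) = 0.595436·exp(-18.26966) = 6.92505e-09
  p_II = (1/(1.61·√(2π)))·exp(−(14.1−11.09)²/(2·1.61²)) = 0.247790·exp(-1.74764) = 0.0431614
  p_III = (1/(1.25·√(2π)))·exp(−(14.1−17.00)²/(2·1.25²)) = 0.319154·exp(-2.69120) = 0.0216385
Unnormalised posteriors:
  π_I·p_I = 0.40 × 6.92505e-09 = 2.77002e-09
  π_II·p_II = 0.49 × 0.0431614 = 0.0211491
  π_III·p_III = 0.11 × 0.0216385 = 0.00238023
Normaliser: 2.77002e-09 + 0.0211491 + 0.00238023 = 0.0235293
P(Setting II | 14.1 mm) ≈ 0.899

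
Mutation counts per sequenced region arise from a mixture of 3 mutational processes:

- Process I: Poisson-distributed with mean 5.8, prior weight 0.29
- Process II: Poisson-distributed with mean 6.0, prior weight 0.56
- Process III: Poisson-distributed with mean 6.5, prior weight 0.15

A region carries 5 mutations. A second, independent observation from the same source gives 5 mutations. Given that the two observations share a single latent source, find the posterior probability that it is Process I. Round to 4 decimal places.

0.3110

Posterior ∝ prior × likelihood, so P(k | x) ∝ π_k f_k(x); normalise over all components.
Since both observations come from the same component, the likelihood for component k is f_k(x₁)·f_k(x₂).
  L_I = [e^(−5.8)·5.8^5/5! = 0.165596] × [0.165596] = 0.0274221
  L_II = [e^(−6.0)·6.0^5/5! = 0.160623] × [0.160623] = 0.0257998
  L_III = [e^(−6.5)·6.5^5/5! = 0.145369] × [0.145369] = 0.0211321
Weight by the priors:
  π_I·L_I = 0.29 × 0.0274221 = 0.00795242
  π_II·L_II = 0.56 × 0.0257998 = 0.0144479
  π_III·L_III = 0.15 × 0.0211321 = 0.00316982
Sum: 0.00795242 + 0.0144479 + 0.00316982 = 0.0255701
So the posterior for Process I is 0.00795242 / 0.0255701 ≈ 0.3110.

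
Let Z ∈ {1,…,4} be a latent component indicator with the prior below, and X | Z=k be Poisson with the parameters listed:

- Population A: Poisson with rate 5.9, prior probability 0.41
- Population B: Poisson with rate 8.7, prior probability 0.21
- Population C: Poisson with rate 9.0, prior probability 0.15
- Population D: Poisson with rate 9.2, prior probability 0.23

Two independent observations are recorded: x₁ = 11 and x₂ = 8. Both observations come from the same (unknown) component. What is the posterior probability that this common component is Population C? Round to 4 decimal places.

0.2303

By Bayes' theorem, P(k | x) = π_k f_k(x) / Σ_j π_j f_j(x).
Since both observations come from the same component, the likelihood for component k is f_k(x₁)·f_k(x₂).
  L_A = [e^(−5.9)·5.9^11/11! = 0.0206956] × [0.0997604] = 0.00206461
  L_B = [e^(−8.7)·8.7^11/11! = 0.0901974] × [0.135604] = 0.0122311
  L_C = [e^(−9.0)·9.0^11/11! = 0.0970201] × [0.131756] = 0.0127829
  L_D = [e^(−9.2)·9.2^11/11! = 0.101158] × [0.128609] = 0.0130099
Unnormalised posteriors:
  π_A·L_A = 0.41 × 0.00206461 = 0.000846488
  π_B·L_B = 0.21 × 0.0122311 = 0.00256853
  π_C·L_C = 0.15 × 0.0127829 = 0.00191744
  π_D·L_D = 0.23 × 0.0130099 = 0.00299228
Evidence: 0.000846488 + 0.00256853 + 0.00191744 + 0.00299228 = 0.00832474
P(Population C | x₁, x₂) = 0.00191744 / 0.00832474 ≈ 0.2303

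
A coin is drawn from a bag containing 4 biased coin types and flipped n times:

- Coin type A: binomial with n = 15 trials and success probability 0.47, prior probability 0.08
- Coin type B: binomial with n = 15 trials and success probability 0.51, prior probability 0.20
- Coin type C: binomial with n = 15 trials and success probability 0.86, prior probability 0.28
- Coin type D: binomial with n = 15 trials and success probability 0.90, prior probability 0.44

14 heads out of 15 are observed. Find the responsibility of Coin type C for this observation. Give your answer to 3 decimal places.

The responsibility of component k is P(Z=k) f_k(x) divided by Σ_j P(Z=j) f_j(x).
Evaluate each component's likelihood at the observed value:
  L_A = C(15,14)·0.47^14·0.53^1 = 15·2.56667e-05·0.53 = 0.00020405
  L_B = C(15,14)·0.51^14·0.49^1 = 15·8.05346e-05·0.49 = 0.000591929
  L_C = C(15,14)·0.86^14·0.14^1 = 15·0.121054·0.14 = 0.254213
  L_D = C(15,14)·0.90^14·0.10^1 = 15·0.228768·0.1 = 0.343152
Multiply by the mixture weights:
  P(Z=A)·L_A = 0.08 × 0.00020405 = 1.6324e-05
  P(Z=B)·L_B = 0.20 × 0.000591929 = 0.000118386
  P(Z=C)·L_C = 0.28 × 0.254213 = 0.0711796
  P(Z=D)·L_D = 0.44 × 0.343152 = 0.150987
Normaliser: 1.6324e-05 + 0.000118386 + 0.0711796 + 0.150987 = 0.222301
Responsibility of Coin type C: 0.0711796 / 0.222301 ≈ 0.320

0.320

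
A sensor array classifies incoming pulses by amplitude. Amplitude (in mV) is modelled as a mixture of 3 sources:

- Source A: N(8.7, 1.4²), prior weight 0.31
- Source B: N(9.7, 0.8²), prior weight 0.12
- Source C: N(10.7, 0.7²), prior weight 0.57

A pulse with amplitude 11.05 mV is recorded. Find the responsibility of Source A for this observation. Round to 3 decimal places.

Posterior ∝ prior × likelihood, so P(k | x) ∝ w_k f_k(x); normalise over all components.
Component likelihoods at x = 11.05 mV:
  p_A = (1/(1.4·√(2π)))·exp(−(11.05−8.7)²/(2·1.4²)) = 0.284959·exp(-1.40880) = 0.0696542
  p_B = (1/(0.8·√(2π)))·exp(−(11.05−9.7)²/(2·0.8²)) = 0.498678·exp(-1.42383) = 0.120077
  p_C = (1/(0.7·√(2π)))·exp(−(11.05−10.7)²/(2·0.7²)) = 0.569918·exp(-0.12500) = 0.50295
Prior × likelihood for each component:
  w_A·p_A = 0.31 × 0.0696542 = 0.0215928
  w_B·p_B = 0.12 × 0.120077 = 0.0144092
  w_C·p_C = 0.57 × 0.50295 = 0.286682
Marginal: 0.0215928 + 0.0144092 + 0.286682 = 0.322684
So the posterior for Source A is 0.0215928 / 0.322684 ≈ 0.067.

0.067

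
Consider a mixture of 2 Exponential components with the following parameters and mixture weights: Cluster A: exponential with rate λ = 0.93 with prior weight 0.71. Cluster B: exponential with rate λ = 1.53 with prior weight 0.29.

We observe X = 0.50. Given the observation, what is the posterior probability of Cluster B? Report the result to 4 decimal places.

Posterior ∝ prior × likelihood, so P(k | x) ∝ P(Z=k) f_k(x); normalise over all components.
Evaluate each component's likelihood at the observed value:
  f_A = 0.584166
  f_B = 0.711961
Unnormalised posteriors:
  P(Z=A)·f_A = 0.71 × 0.584166 = 0.414758
  P(Z=B)·f_B = 0.29 × 0.711961 = 0.206469
Evidence: 0.414758 + 0.206469 = 0.621226
Responsibility of Cluster B: 0.206469 / 0.621226 ≈ 0.3324

0.3324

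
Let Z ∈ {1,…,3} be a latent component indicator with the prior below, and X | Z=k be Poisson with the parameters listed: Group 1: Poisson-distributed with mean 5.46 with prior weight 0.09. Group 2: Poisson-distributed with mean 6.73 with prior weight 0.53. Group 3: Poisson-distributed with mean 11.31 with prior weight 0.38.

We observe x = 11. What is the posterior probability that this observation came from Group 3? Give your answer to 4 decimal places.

0.6767

The responsibility of component k is w_k f_k(x) divided by Σ_j w_j f_j(x).
Component likelihoods at x = 11:
  L_1 = 0.0136998
  L_2 = 0.0383891
  L_3 = 0.118867
Unnormalised posteriors:
  w_1·L_1 = 0.09 × 0.0136998 = 0.00123299
  w_2·L_2 = 0.53 × 0.0383891 = 0.0203462
  w_3·L_3 = 0.38 × 0.118867 = 0.0451696
Marginal: 0.00123299 + 0.0203462 + 0.0451696 = 0.0667488
So the posterior for Group 3 is 0.0451696 / 0.0667488 ≈ 0.6767.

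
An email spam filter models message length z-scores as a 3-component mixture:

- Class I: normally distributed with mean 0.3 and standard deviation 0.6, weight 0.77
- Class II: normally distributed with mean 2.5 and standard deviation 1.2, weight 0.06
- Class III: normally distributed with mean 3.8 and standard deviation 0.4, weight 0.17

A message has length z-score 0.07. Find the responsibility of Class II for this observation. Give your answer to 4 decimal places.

0.0054

Apply Bayes' rule: the posterior for each component is proportional to its prior times its likelihood at x.
Evaluate each component's likelihood at the observed value:
  f_I = (1/(0.6·√(2π)))·exp(−(0.07−0.3)²/(2·0.6²)) = 0.664904·exp(-0.07347) = 0.617803
  f_II = (1/(1.2·√(2π)))·exp(−(0.07−2.5)²/(2·1.2²)) = 0.332452·exp(-2.05031) = 0.0427848
  f_III = (1/(0.4·√(2π)))·exp(−(0.07−3.8)²/(2·0.4²)) = 0.997356·exp(-43.47781) = 1.30821e-19
Weight by the priors:
  π_I·f_I = 0.77 × 0.617803 = 0.475709
  π_II·f_II = 0.06 × 0.0427848 = 0.00256709
  π_III·f_III = 0.17 × 1.30821e-19 = 2.22395e-20
Sum: 0.475709 + 0.00256709 + 2.22395e-20 = 0.478276
So the posterior for Class II is 0.00256709 / 0.478276 ≈ 0.0054.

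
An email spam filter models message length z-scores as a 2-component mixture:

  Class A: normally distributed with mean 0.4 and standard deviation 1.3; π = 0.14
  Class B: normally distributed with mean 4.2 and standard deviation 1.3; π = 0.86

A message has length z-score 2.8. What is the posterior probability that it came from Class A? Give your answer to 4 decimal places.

0.0502

The responsibility of component k is π_k f_k(x) divided by Σ_j π_j f_j(x).
Evaluate each component's likelihood at the observed value:
  L_A = 0.05583
  L_B = 0.171841
Multiply by the mixture weights:
  π_A·L_A = 0.14 × 0.05583 = 0.00781619
  π_B·L_B = 0.86 × 0.171841 = 0.147783
Marginal: 0.00781619 + 0.147783 = 0.1556
Responsibility of Class A: 0.00781619 / 0.1556 ≈ 0.0502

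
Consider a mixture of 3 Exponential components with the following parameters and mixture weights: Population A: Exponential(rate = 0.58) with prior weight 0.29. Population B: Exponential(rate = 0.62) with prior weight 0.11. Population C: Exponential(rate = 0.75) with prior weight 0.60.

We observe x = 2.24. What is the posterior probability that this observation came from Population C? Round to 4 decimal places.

0.5715

By Bayes' theorem, P(k | x) = π_k f_k(x) / Σ_j π_j f_j(x).
Exponential densities:
  L_A = 0.58·e^(−0.58·2.24) = 0.58·e^(−1.2992) = 0.158195
  L_B = 0.62·e^(−0.62·2.24) = 0.62·e^(−1.3888) = 0.154612
  L_C = 0.75·e^(−0.75·2.24) = 0.75·e^(−1.6800) = 0.13978
Multiply by the mixture weights:
  π_A·L_A = 0.29 × 0.158195 = 0.0458765
  π_B·L_B = 0.11 × 0.154612 = 0.0170073
  π_C·L_C = 0.60 × 0.13978 = 0.0838683
Sum: 0.0458765 + 0.0170073 + 0.0838683 = 0.146752
P(Population C | 2.24) ≈ 0.5715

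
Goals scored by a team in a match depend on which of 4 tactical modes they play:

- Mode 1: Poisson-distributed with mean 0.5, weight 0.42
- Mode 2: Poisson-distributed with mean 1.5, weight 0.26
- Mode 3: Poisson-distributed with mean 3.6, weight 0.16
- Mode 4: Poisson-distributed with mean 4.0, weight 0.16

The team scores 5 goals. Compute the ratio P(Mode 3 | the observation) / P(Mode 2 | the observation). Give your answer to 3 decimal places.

Since P(k|x) ∝ P(Z=k) f_k(x), the posterior odds are P(Z=i) f_i(x) / (P(Z=j) f_j(x)).
Poisson probabilities:
  p_1 = 0.000157951
  p_2 = 0.01412
  p_3 = 0.13768
  p_4 = 0.156293
0.0220288 / 0.00367119 ≈ 6.000

6.000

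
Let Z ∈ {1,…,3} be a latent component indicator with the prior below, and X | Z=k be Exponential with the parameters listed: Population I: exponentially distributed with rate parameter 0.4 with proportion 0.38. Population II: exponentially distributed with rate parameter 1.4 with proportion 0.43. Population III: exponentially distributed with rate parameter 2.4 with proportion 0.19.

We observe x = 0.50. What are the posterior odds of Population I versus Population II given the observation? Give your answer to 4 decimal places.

Only the two components matter; the odds are (π_i f_i(x)) / (π_j f_j(x)).
Component likelihoods at x = 0.50:
  p_I = 0.327492
  p_II = 0.695219
  p_III = 0.722866
0.124447 / 0.298944 ≈ 0.4163

0.4163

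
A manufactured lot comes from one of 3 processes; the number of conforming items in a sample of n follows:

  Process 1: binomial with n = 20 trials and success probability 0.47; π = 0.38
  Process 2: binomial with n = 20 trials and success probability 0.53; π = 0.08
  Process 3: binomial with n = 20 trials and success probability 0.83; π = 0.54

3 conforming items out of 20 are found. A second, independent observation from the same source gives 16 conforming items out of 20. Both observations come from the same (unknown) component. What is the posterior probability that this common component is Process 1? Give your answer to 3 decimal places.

0.858

The responsibility of component k is π_k f_k(x) divided by Σ_j π_j f_j(x).
Since both observations come from the same component, the likelihood for component k is f_k(x₁)·f_k(x₂).
  p_1 = [0.00243158] × [0.00216752] = 5.27049e-06
  p_2 = [0.000452268] × [0.0091643] = 4.14472e-06
  p_3 = [5.39226e-11] × [0.205276] = 1.1069e-11
Multiply by the mixture weights:
  π_1·p_1 = 0.38 × 5.27049e-06 = 2.00279e-06
  π_2·p_2 = 0.08 × 4.14472e-06 = 3.31578e-07
  π_3·p_3 = 0.54 × 1.1069e-11 = 5.97728e-12
Marginal: 2.00279e-06 + 3.31578e-07 + 5.97728e-12 = 2.33437e-06
P(Process 1 | data) ≈ 0.858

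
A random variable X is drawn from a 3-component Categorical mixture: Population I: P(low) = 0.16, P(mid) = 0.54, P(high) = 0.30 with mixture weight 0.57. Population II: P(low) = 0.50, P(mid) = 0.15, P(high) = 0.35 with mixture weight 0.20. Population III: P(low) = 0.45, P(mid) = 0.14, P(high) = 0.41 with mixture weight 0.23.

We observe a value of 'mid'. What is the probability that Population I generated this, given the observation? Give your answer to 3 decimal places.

0.832

Apply Bayes' rule: the posterior for each component is proportional to its prior times its likelihood at x.
Categorical probabilities:
  p_I = 0.54
  p_II = 0.15
  p_III = 0.14
Multiply by the mixture weights:
  π_I·p_I = 0.57 × 0.54 = 0.3078
  π_II·p_II = 0.20 × 0.15 = 0.03
  π_III·p_III = 0.23 × 0.14 = 0.0322
Normaliser: 0.3078 + 0.03 + 0.0322 = 0.37
P(Population I | the observation) ≈ 0.832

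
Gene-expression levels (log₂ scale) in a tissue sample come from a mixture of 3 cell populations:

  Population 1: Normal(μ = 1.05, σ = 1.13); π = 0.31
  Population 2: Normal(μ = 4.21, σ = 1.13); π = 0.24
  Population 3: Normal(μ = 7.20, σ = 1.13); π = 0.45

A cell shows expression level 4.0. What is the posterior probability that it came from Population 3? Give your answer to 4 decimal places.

0.0321

P(component k | x) = w_k·f_k(x) / marginal(x), where marginal(x) = Σ_j w_j·f_j(x).
Component likelihoods at x = 4.0:
  f_1 = (1/(1.13·√(2π)))·exp(−(4.0−1.05)²/(2·1.13²)) = 0.353046·exp(-3.40767) = 0.0116923
  f_2 = (1/(1.13·√(2π)))·exp(−(4.0−4.21)²/(2·1.13²)) = 0.353046·exp(-0.01727) = 0.347002
  f_3 = (1/(1.13·√(2π)))·exp(−(4.0−7.20)²/(2·1.13²)) = 0.353046·exp(-4.00971) = 0.00640378
Unnormalised posteriors:
  w_1·f_1 = 0.31 × 0.0116923 = 0.00362462
  w_2·f_2 = 0.24 × 0.347002 = 0.0832805
  w_3·f_3 = 0.45 × 0.00640378 = 0.0028817
Evidence: 0.00362462 + 0.0832805 + 0.0028817 = 0.0897868
P(Population 3 | the observation) = 0.0028817 / 0.0897868 ≈ 0.0321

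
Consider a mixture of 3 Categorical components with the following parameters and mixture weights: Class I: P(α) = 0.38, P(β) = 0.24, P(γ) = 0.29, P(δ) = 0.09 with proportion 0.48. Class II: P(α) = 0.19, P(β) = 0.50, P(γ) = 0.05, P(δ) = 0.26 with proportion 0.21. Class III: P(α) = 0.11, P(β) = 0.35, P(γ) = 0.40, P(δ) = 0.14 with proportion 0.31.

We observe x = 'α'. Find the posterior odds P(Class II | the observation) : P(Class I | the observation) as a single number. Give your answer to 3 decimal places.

The posterior odds equal the prior odds times the likelihood ratio: (P(Z=i)/P(Z=j))·(f_i(x)/f_j(x)).
Categorical probabilities:
  p_I = P(α | comp) = 0.38
  p_II = P(α | comp) = 0.19
  p_III = P(α | comp) = 0.11
Posterior odds = (P(Z=II)·p_II) / (P(Z=I)·p_I) = (0.21·0.19) / (0.48·0.38) = 0.0399 / 0.1824 ≈ 0.219

0.219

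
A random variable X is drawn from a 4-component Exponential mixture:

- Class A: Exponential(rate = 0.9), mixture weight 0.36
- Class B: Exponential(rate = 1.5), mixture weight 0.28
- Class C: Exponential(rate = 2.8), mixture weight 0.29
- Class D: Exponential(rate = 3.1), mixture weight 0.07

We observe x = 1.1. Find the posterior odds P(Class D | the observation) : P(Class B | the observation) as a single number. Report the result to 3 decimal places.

The posterior odds equal the prior odds times the likelihood ratio: (π_i/π_j)·(f_i(x)/f_j(x)).
Exponential densities:
  p_A = 0.334419
  p_B = 0.288075
  p_C = 0.128686
  p_D = 0.102428
0.00716994 / 0.080661 ≈ 0.089

0.089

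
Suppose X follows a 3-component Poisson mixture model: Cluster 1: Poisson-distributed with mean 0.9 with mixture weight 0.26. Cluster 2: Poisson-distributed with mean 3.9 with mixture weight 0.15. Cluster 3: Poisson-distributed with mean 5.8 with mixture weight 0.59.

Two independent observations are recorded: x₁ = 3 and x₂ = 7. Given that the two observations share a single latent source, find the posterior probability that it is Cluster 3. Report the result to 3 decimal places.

The responsibility of component k is π_k f_k(x) divided by Σ_j π_j f_j(x).
Since both observations come from the same component, the likelihood for component k is f_k(x₁)·f_k(x₂).
  L_1 = [e^(−0.9)·0.9^3/3! = 0.0493982] × [3.85835e-05] = 1.90596e-06
  L_2 = [e^(−3.9)·3.9^3/3! = 0.200122] × [0.0551154] = 0.0110298
  L_3 = [e^(−5.8)·5.8^3/3! = 0.098452] × [0.132635] = 0.0130582
Unnormalised posteriors:
  π_1·L_1 = 0.26 × 1.90596e-06 = 4.95549e-07
  π_2·L_2 = 0.15 × 0.0110298 = 0.00165447
  π_3·L_3 = 0.59 × 0.0130582 = 0.00770432
Denominator: 4.95549e-07 + 0.00165447 + 0.00770432 = 0.00935928
Responsibility of Cluster 3: 0.00770432 / 0.00935928 ≈ 0.823

0.823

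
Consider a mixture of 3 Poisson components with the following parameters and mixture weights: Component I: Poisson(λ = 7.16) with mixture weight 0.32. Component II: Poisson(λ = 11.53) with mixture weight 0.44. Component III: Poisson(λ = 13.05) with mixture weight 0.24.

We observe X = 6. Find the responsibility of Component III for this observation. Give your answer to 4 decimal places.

0.0552

The responsibility of component k is π_k f_k(x) divided by Σ_j π_j f_j(x).
Evaluate each component's likelihood at the observed value:
  L_I = 0.145411
  L_II = 0.0320795
  L_III = 0.0147498
Weight by the priors:
  π_I·L_I = 0.32 × 0.145411 = 0.0465315
  π_II·L_II = 0.44 × 0.0320795 = 0.014115
  π_III·L_III = 0.24 × 0.0147498 = 0.00353996
Marginal: 0.0465315 + 0.014115 + 0.00353996 = 0.0641865
Responsibility of Component III: 0.00353996 / 0.0641865 ≈ 0.0552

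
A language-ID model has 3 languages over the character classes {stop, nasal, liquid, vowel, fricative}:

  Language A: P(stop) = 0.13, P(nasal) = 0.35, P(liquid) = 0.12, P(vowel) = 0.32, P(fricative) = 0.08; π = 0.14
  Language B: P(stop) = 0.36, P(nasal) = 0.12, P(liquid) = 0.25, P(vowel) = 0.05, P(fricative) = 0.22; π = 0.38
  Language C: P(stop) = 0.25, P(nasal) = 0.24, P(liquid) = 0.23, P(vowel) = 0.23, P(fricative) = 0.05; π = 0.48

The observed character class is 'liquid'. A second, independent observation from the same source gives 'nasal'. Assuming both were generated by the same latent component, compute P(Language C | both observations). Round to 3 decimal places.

0.605

P(component k | x) = π_k·f_k(x) / marginal(x), where marginal(x) = Σ_j π_j·f_j(x).
Since both observations come from the same component, the likelihood for component k is f_k(x₁)·f_k(x₂).
  p_A = [0.12] × [0.35] = 0.042
  p_B = [0.25] × [0.12] = 0.03
  p_C = [0.23] × [0.24] = 0.0552
Multiply by the mixture weights:
  π_A·p_A = 0.14 × 0.042 = 0.00588
  π_B·p_B = 0.38 × 0.03 = 0.0114
  π_C·p_C = 0.48 × 0.0552 = 0.026496
Normaliser: 0.00588 + 0.0114 + 0.026496 = 0.043776
So the posterior for Language C is 0.026496 / 0.043776 ≈ 0.605.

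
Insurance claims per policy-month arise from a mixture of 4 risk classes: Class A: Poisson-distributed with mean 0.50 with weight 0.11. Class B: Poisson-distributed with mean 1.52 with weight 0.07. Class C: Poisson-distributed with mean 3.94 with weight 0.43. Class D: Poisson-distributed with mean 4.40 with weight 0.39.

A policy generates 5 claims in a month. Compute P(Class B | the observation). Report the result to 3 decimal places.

0.008

Posterior ∝ prior × likelihood, so P(k | x) ∝ π_k f_k(x); normalise over all components.
Evaluate each component's likelihood at the observed value:
  L_A = e^(−0.50)·0.50^5/5! = 0.000157951
  L_B = e^(−1.52)·1.52^5/5! = 0.014788
  L_C = e^(−3.94)·3.94^5/5! = 0.153879
  L_D = e^(−4.40)·4.40^5/5! = 0.168728
Prior × likelihood for each component:
  π_A·L_A = 0.11 × 0.000157951 = 1.73746e-05
  π_B·L_B = 0.07 × 0.014788 = 0.00103516
  π_C·L_C = 0.43 × 0.153879 = 0.066168
  π_D·L_D = 0.39 × 0.168728 = 0.0658038
Denominator: 1.73746e-05 + 0.00103516 + 0.066168 + 0.0658038 = 0.133024
So the posterior for Class B is 0.00103516 / 0.133024 ≈ 0.008.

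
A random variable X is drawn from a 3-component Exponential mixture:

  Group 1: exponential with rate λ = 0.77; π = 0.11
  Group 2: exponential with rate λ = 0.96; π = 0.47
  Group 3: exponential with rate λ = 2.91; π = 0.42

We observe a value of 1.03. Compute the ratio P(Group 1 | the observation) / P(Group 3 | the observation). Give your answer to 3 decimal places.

0.628

Only the two components matter; the odds are (P(Z=i) f_i(x)) / (P(Z=j) f_j(x)).
Component likelihoods at x = 1.03:
  f_1 = 0.348379
  f_2 = 0.357142
  f_3 = 0.145272
0.0383217 / 0.0610143 ≈ 0.628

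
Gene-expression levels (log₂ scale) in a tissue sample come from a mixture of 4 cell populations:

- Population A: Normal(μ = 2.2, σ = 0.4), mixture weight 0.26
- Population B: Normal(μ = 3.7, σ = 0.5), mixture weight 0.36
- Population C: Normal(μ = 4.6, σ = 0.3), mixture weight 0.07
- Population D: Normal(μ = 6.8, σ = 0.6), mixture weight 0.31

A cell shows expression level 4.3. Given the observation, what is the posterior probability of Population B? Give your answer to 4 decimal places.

0.7122

By Bayes' theorem, P(k | x) = P(Z=k) f_k(x) / Σ_j P(Z=j) f_j(x).
Normal densities:
  p_A = (1/(0.4·√(2π)))·exp(−(4.3−2.2)²/(2·0.4²)) = 0.997356·exp(-13.78125) = 1.03212e-06
  p_B = (1/(0.5·√(2π)))·exp(−(4.3−3.7)²/(2·0.5²)) = 0.797885·exp(-0.72000) = 0.388372
  p_C = (1/(0.3·√(2π)))·exp(−(4.3−4.6)²/(2·0.3²)) = 1.329808·exp(-0.50000) = 0.806569
  p_D = (1/(0.6·√(2π)))·exp(−(4.3−6.8)²/(2·0.6²)) = 0.664904·exp(-8.68056) = 0.000112938
Unnormalised posteriors:
  P(Z=A)·p_A = 0.26 × 1.03212e-06 = 2.68351e-07
  P(Z=B)·p_B = 0.36 × 0.388372 = 0.139814
  P(Z=C)·p_C = 0.07 × 0.806569 = 0.0564598
  P(Z=D)·p_D = 0.31 × 0.000112938 = 3.50109e-05
Denominator: 2.68351e-07 + 0.139814 + 0.0564598 + 3.50109e-05 = 0.196309
P(Population B | 4.3) ≈ 0.7122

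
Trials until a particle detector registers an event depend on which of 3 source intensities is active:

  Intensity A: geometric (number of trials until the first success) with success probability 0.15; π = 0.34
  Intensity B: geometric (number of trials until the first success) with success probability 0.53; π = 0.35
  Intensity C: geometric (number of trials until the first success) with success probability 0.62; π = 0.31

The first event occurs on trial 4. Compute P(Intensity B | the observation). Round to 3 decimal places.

The responsibility of component k is P(Z=k) f_k(x) divided by Σ_j P(Z=j) f_j(x).
Component likelihoods at x = 4:
  L_A = 0.15·(1−0.15)^3 = 0.15·0.614125 = 0.0921187
  L_B = 0.53·(1−0.53)^3 = 0.53·0.103823 = 0.0550262
  L_C = 0.62·(1−0.62)^3 = 0.62·0.054872 = 0.0340206
Multiply by the mixture weights:
  P(Z=A)·L_A = 0.34 × 0.0921187 = 0.0313204
  P(Z=B)·L_B = 0.35 × 0.0550262 = 0.0192592
  P(Z=C)·L_C = 0.31 × 0.0340206 = 0.0105464
Denominator: 0.0313204 + 0.0192592 + 0.0105464 = 0.0611259
Responsibility of Intensity B: 0.0192592 / 0.0611259 ≈ 0.315

0.315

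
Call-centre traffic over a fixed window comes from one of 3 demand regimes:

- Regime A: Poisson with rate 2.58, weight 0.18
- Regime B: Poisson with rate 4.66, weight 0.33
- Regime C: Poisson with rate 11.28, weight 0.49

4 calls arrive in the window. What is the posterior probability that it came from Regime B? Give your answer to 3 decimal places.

0.676

P(component k | x) = π_k·f_k(x) / marginal(x), where marginal(x) = Σ_j π_j·f_j(x).
Evaluate each component's likelihood at the observed value:
  L_A = e^(−2.58)·2.58^4/4! = 0.13989
  L_B = e^(−4.66)·4.66^4/4! = 0.186003
  L_C = e^(−11.28)·11.28^4/4! = 0.00851498
Weight by the priors:
  π_A·L_A = 0.18 × 0.13989 = 0.0251803
  π_B·L_B = 0.33 × 0.186003 = 0.061381
  π_C·L_C = 0.49 × 0.00851498 = 0.00417234
Normaliser: 0.0251803 + 0.061381 + 0.00417234 = 0.0907336
P(Regime B | data) = 0.061381 / 0.0907336 ≈ 0.676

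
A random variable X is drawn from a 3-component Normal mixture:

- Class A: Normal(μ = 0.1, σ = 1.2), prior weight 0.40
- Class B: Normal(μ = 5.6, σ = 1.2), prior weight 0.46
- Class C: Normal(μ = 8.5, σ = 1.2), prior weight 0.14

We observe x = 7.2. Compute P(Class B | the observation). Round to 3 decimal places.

Posterior ∝ prior × likelihood, so P(k | x) ∝ P(Z=k) f_k(x); normalise over all components.
Normal densities:
  L_A = (1/(1.2·√(2π)))·exp(−(7.2−0.1)²/(2·1.2²)) = 0.332452·exp(-17.50347) = 8.31893e-09
  L_B = (1/(1.2·√(2π)))·exp(−(7.2−5.6)²/(2·1.2²)) = 0.332452·exp(-0.88889) = 0.136675
  L_C = (1/(1.2·√(2π)))·exp(−(7.2−8.5)²/(2·1.2²)) = 0.332452·exp(-0.58681) = 0.184877
Multiply by the mixture weights:
  P(Z=A)·L_A = 0.40 × 8.31893e-09 = 3.32757e-09
  P(Z=B)·L_B = 0.46 × 0.136675 = 0.0628705
  P(Z=C)·L_C = 0.14 × 0.184877 = 0.0258828
Evidence: 3.32757e-09 + 0.0628705 + 0.0258828 = 0.0887533
P(Class B | 7.2) ≈ 0.708

0.708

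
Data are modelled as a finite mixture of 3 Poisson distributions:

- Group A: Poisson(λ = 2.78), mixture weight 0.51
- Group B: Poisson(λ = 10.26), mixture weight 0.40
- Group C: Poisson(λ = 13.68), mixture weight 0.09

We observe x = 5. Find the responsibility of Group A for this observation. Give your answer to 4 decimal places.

0.7619

The responsibility of component k is P(Z=k) f_k(x) divided by Σ_j P(Z=j) f_j(x).
Component likelihoods at x = 5:
  L_A = 0.0858428
  L_B = 0.0331661
  L_C = 0.00457194
Weight by the priors:
  P(Z=A)·L_A = 0.51 × 0.0858428 = 0.0437798
  P(Z=B)·L_B = 0.40 × 0.0331661 = 0.0132664
  P(Z=C)·L_C = 0.09 × 0.00457194 = 0.000411475
Evidence: 0.0437798 + 0.0132664 + 0.000411475 = 0.0574578
P(Group A | data) ≈ 0.7619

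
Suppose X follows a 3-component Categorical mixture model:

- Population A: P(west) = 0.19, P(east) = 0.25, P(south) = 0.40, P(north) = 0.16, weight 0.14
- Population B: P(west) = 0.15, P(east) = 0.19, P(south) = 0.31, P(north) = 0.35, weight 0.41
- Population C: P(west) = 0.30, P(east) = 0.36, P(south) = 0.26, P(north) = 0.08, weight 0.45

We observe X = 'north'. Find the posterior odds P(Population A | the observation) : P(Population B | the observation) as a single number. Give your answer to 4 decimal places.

Posterior odds = (P(Z=i) f_i(x)) / (P(Z=j) f_j(x)); the normalising sum cancels.
Categorical probabilities:
  f_A = P(north | comp) = 0.16
  f_B = P(north | comp) = 0.35
  f_C = P(north | comp) = 0.08
Odds = (0.14/0.41) × (0.16/0.35) = 0.341463 × 0.457143 ≈ 0.1561

0.1561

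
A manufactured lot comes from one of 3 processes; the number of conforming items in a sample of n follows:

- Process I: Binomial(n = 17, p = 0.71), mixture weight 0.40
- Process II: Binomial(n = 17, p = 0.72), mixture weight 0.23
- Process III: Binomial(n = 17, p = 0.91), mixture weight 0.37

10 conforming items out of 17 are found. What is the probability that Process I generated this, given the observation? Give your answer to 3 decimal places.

0.658

Posterior ∝ prior × likelihood, so P(k | x) ∝ w_k f_k(x); normalise over all components.
Evaluate each component's likelihood at the observed value:
  p_I = C(17,10)·0.71^10·0.29^7 = 19448·0.0325524·0.000172499 = 0.109205
  p_II = C(17,10)·0.72^10·0.28^7 = 19448·0.0374391·0.000134929 = 0.098244
  p_III = C(17,10)·0.91^10·0.09^7 = 19448·0.389416·4.78297e-08 = 0.000362232
Unnormalised posteriors:
  w_I·p_I = 0.40 × 0.109205 = 0.0436822
  w_II·p_II = 0.23 × 0.098244 = 0.0225961
  w_III·p_III = 0.37 × 0.000362232 = 0.000134026
Normaliser: 0.0436822 + 0.0225961 + 0.000134026 = 0.0664123
Responsibility of Process I: 0.0436822 / 0.0664123 ≈ 0.658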